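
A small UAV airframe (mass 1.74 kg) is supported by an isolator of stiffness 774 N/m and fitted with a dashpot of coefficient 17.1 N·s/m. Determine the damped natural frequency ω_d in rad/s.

20.5 rad/s

ω_n = √(k/m) = √(774.0/1.74) = 21.09 rad/s.
Critical damping c_c = 2√(k·m) = 2√(774.0 × 1.74) = 73.40 N·s/m, so ζ = c/c_c = 17.1/73.40 = 0.2330.
ω_d = ω_n√(1 − ζ²) = 21.09 × √(1 − 0.0543) = 20.51 rad/s.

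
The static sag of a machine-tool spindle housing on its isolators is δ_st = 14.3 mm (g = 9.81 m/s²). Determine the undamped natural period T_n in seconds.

0.240 s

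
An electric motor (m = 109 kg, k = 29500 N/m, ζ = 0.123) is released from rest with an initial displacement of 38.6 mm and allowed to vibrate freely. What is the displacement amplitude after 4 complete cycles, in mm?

1.71 mm

Logarithmic decrement δ = 2πζ/√(1 − ζ²) = 2π × 0.1230/√(1 − 0.0151) = 0.7787.
After n cycles, x_n/x₀ = e^(−nδ), so x_4 = 38.6 × e^(−4 × 0.7787) = 38.6 × 0.04438 = 1.713 mm.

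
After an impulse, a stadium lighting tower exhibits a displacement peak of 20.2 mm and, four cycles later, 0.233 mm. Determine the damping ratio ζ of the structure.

Logarithmic decrement δ = (1/n)·ln(x₀/x_n) = (1/4)·ln(20.2/0.233) = (1/4)·ln(86.70) = 1.116.
ζ = δ/√(4π² + δ²) = 1.116/√(39.48 + 1.24) = 1.116/6.381 = 0.1748.

0.175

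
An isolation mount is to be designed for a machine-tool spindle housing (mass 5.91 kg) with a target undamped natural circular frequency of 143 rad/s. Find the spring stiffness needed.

121000 N/m

k = m·ω_n² = 5.91 × 143.0² = 5.91 × 20450 = 120900 N/m.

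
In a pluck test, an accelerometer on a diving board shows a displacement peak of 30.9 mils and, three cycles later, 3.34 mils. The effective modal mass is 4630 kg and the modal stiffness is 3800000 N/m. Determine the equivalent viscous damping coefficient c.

31100 N·s/m

Logarithmic decrement δ = (1/n)·ln(x₀/x_n) = (1/3)·ln(30.9/3.34) = (1/3)·ln(9.251) = 0.7416.
ζ = δ/√(4π² + δ²) = 0.7416/√(39.48 + 0.550) = 0.7416/6.327 = 0.1172.
c = ζ · 2√(km) = 0.1172 × 2√(3800000 × 4630) = 0.1172 × 265300 = 31100 N·s/m.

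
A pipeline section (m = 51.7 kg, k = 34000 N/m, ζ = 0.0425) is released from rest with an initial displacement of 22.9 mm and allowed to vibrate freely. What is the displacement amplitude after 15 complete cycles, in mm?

Logarithmic decrement δ = 2πζ/√(1 − ζ²) = 2π × 0.04250/√(1 − 0.00181) = 0.2673.
After n cycles, x_n/x₀ = e^(−nδ), so x_15 = 22.9 × e^(−15 × 0.2673) = 22.9 × 0.01815 = 0.4156 mm.

0.416 mm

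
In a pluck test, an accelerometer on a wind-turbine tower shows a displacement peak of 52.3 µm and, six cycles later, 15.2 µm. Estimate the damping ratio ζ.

Logarithmic decrement δ = (1/n)·ln(x₀/x_n) = (1/6)·ln(52.3/15.2) = (1/6)·ln(3.441) = 0.2060.
ζ = δ/√(4π² + δ²) = 0.2060/√(39.48 + 0.0424) = 0.2060/6.287 = 0.03276.

0.0328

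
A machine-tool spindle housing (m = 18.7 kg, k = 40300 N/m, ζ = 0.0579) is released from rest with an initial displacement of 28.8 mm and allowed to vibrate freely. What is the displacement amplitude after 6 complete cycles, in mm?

Logarithmic decrement δ = 2πζ/√(1 − ζ²) = 2π × 0.05790/√(1 − 0.00335) = 0.3644.
After n cycles, x_n/x₀ = e^(−nδ), so x_6 = 28.8 × e^(−6 × 0.3644) = 28.8 × 0.1123 = 3.235 mm.

3.23 mm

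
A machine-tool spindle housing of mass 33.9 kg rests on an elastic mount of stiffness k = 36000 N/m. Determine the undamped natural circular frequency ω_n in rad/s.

32.6 rad/s

ω_n = √(k/m) = √(36000/33.9) = √1062 = 32.59 rad/s.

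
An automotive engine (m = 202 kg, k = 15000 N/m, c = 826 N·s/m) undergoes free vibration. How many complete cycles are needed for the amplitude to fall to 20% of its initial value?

ζ = c/(2√(km)) = 826/(2√(15000 × 202)) = 826/3481 = 0.2373.
Logarithmic decrement δ = 2πζ/√(1 − ζ²) = 2π × 0.2373/√(1 − 0.0563) = 1.535.
x_n/x₀ = e^(−nδ) ≤ 0.2; take ln: n ≥ ln(1/0.2)/δ = 1.609/1.535 = 1.049.
So 2 complete cycles are required.

2 cycles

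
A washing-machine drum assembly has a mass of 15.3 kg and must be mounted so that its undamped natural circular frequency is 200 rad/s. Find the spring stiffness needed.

612000 N/m

k = m·ω_n² = 15.3 × 200.0² = 15.3 × 40000 = 612000 N/m.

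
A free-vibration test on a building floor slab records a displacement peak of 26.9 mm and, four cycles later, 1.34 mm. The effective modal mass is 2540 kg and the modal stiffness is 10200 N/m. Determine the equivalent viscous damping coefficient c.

1210 N·s/m

Logarithmic decrement δ = (1/n)·ln(x₀/x_n) = (1/4)·ln(26.9/1.34) = (1/4)·ln(20.07) = 0.7499.
ζ = δ/√(4π² + δ²) = 0.7499/√(39.48 + 0.562) = 0.7499/6.328 = 0.1185.
c = ζ · 2√(km) = 0.1185 × 2√(10200 × 2540) = 0.1185 × 10180 = 1206 N·s/m.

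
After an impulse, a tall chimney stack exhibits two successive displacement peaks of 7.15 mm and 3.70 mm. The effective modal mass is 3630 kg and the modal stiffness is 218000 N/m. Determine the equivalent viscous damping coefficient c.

Logarithmic decrement δ = (1/n)·ln(x₀/x_n) = (1/1)·ln(7.15/3.70) = (1/1)·ln(1.932) = 0.6588.
ζ = δ/√(4π² + δ²) = 0.6588/√(39.48 + 0.434) = 0.6588/6.318 = 0.1043.
c = ζ · 2√(km) = 0.1043 × 2√(218000 × 3630) = 0.1043 × 56260 = 5867 N·s/m.

5870 N·s/m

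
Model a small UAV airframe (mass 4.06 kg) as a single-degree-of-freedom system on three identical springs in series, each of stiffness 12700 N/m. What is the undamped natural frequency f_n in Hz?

5.14 Hz

Series springs: 1/k_eq = 3/12700, so k_eq = 12700/3 = 4233 N/m.
ω_n = √(k_eq/m) = √(4233/4.06) = √1043 = 32.29 rad/s.
f_n = ω_n/(2π) = 32.29/6.283 = 5.139 Hz.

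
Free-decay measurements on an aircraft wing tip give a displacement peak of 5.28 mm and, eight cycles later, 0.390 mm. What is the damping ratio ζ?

0.0518

Logarithmic decrement δ = (1/n)·ln(x₀/x_n) = (1/8)·ln(5.28/0.390) = (1/8)·ln(13.54) = 0.3257.
ζ = δ/√(4π² + δ²) = 0.3257/√(39.48 + 0.106) = 0.3257/6.292 = 0.05177.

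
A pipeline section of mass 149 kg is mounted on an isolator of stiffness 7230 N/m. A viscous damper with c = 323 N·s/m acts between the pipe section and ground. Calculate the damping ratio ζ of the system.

ω_n = √(k/m) = √(7230/149) = 6.966 rad/s.
Critical damping c_c = 2√(k·m) = 2√(7230 × 149) = 2076 N·s/m, so ζ = c/c_c = 323/2076 = 0.1556.

0.156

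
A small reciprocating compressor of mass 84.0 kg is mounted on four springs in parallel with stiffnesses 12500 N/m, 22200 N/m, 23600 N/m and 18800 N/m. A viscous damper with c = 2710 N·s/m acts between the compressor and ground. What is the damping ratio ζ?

0.532

Parallel springs add: k_eq = 12500 + 22200 + 23600 + 18800 = 77100 N/m.
ω_n = √(k_eq/m) = √(77100/84.0) = 30.30 rad/s.
Critical damping c_c = 2√(k_eq·m) = 2√(77100 × 84.0) = 5090 N·s/m, so ζ = c/c_c = 2710/5090 = 0.5324.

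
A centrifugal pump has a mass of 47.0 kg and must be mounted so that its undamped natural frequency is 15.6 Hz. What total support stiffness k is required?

ω_n = 2πf_n = 2π × 15.6 = 98.02 rad/s.
k = m·ω_n² = 47.0 × 98.02² = 47.0 × 9607 = 451600 N/m.

452000 N/m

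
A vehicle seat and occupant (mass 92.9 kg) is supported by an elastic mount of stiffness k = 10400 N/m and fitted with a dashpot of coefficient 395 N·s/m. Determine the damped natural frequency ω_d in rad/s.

ω_n = √(k/m) = √(10400/92.9) = 10.58 rad/s.
Critical damping c_c = 2√(k·m) = 2√(10400 × 92.9) = 1966 N·s/m, so ζ = c/c_c = 395/1966 = 0.2009.
ω_d = ω_n√(1 − ζ²) = 10.58 × √(1 − 0.0404) = 10.36 rad/s.

10.4 rad/s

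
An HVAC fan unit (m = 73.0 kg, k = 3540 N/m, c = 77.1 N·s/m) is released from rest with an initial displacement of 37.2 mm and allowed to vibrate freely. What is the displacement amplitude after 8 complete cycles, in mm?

ζ = c/(2√(km)) = 77.1/(2√(3540 × 73.0)) = 77.1/1017 = 0.07583.
Logarithmic decrement δ = 2πζ/√(1 − ζ²) = 2π × 0.07583/√(1 − 0.00575) = 0.4779.
After n cycles, x_n/x₀ = e^(−nδ), so x_8 = 37.2 × e^(−8 × 0.4779) = 37.2 × 0.02187 = 0.8134 mm.

0.813 mm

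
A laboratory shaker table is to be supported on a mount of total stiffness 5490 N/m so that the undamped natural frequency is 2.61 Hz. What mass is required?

20.4 kg

ω_n = 2πf_n = 2π × 2.61 = 16.40 rad/s.
m = k/ω_n² = 5490/16.40² = 5490/268.9 = 20.41 kg.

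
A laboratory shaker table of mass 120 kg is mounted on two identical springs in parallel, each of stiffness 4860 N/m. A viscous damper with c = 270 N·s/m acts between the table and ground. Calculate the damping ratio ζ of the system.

Parallel springs add: k_eq = 2 × 4860 = 9720 N/m.
ω_n = √(k_eq/m) = √(9720/120) = 9.000 rad/s.
Critical damping c_c = 2√(k_eq·m) = 2√(9720 × 120) = 2160 N·s/m, so ζ = c/c_c = 270/2160 = 0.1250.

0.125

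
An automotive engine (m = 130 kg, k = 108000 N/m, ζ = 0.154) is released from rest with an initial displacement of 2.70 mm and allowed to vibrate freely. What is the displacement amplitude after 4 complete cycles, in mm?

Logarithmic decrement δ = 2πζ/√(1 − ζ²) = 2π × 0.1540/√(1 − 0.0237) = 0.9793.
After n cycles, x_n/x₀ = e^(−nδ), so x_4 = 2.70 × e^(−4 × 0.9793) = 2.70 × 0.01990 = 0.05372 mm.

0.0537 mm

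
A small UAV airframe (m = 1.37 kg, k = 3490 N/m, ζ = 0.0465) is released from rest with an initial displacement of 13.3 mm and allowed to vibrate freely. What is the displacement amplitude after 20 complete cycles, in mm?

0.0383 mm

Logarithmic decrement δ = 2πζ/√(1 − ζ²) = 2π × 0.04650/√(1 − 0.00216) = 0.2925.
After n cycles, x_n/x₀ = e^(−nδ), so x_20 = 13.3 × e^(−20 × 0.2925) = 13.3 × 0.002881 = 0.03831 mm.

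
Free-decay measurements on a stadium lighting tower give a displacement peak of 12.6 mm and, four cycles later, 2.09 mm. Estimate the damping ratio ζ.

0.0713

Logarithmic decrement δ = (1/n)·ln(x₀/x_n) = (1/4)·ln(12.6/2.09) = (1/4)·ln(6.029) = 0.4491.
ζ = δ/√(4π² + δ²) = 0.4491/√(39.48 + 0.202) = 0.4491/6.299 = 0.07130.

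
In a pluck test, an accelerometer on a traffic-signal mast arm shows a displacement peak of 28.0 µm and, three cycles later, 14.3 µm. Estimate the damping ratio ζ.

0.0356

Logarithmic decrement δ = (1/n)·ln(x₀/x_n) = (1/3)·ln(28.0/14.3) = (1/3)·ln(1.958) = 0.2240.
ζ = δ/√(4π² + δ²) = 0.2240/√(39.48 + 0.0502) = 0.2240/6.287 = 0.03563.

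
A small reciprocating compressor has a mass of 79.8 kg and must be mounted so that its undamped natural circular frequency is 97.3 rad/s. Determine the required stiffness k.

k = m·ω_n² = 79.8 × 97.30² = 79.8 × 9467 = 755500 N/m.

755000 N/m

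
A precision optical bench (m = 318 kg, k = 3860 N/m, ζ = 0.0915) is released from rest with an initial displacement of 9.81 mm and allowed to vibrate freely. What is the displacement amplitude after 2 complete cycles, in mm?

3.09 mm

Logarithmic decrement δ = 2πζ/√(1 − ζ²) = 2π × 0.09150/√(1 − 0.00837) = 0.5773.
After n cycles, x_n/x₀ = e^(−nδ), so x_2 = 9.81 × e^(−2 × 0.5773) = 9.81 × 0.3152 = 3.092 mm.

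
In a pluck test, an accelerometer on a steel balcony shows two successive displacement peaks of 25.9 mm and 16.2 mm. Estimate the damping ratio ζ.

0.0745

Logarithmic decrement δ = (1/n)·ln(x₀/x_n) = (1/1)·ln(25.9/16.2) = (1/1)·ln(1.599) = 0.4692.
ζ = δ/√(4π² + δ²) = 0.4692/√(39.48 + 0.220) = 0.4692/6.301 = 0.07447.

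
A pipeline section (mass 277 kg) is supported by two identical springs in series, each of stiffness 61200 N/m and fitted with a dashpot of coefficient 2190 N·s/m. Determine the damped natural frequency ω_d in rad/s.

9.74 rad/s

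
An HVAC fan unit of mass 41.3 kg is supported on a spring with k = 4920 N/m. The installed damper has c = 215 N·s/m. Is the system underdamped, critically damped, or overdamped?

underdamped

c_c = 2√(k·m) = 901.5 N·s/m; ζ = c/c_c = 215/901.5 = 0.238.
Since ζ < 1 the system is underdamped.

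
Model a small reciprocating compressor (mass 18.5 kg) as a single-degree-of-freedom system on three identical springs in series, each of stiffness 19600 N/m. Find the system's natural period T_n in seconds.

0.334 s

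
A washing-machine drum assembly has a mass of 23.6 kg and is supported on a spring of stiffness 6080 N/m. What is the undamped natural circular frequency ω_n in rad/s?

16.1 rad/s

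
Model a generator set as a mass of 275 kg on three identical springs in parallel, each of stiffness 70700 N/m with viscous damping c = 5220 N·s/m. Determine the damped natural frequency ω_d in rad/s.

26.1 rad/s

Parallel springs add: k_eq = 3 × 70700 = 212100 N/m.
ω_n = √(k_eq/m) = √(212100/275) = 27.77 rad/s.
Critical damping c_c = 2√(k_eq·m) = 2√(212100 × 275) = 15270 N·s/m, so ζ = c/c_c = 5220/15270 = 0.3417.
ω_d = ω_n√(1 − ζ²) = 27.77 × √(1 − 0.117) = 26.10 rad/s.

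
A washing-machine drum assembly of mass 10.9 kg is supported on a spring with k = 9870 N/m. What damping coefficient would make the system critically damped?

c_c = 2√(k·m) = 2√(9870 × 10.9) = 2 × 328.0 = 656.0 N·s/m.

656 N·s/m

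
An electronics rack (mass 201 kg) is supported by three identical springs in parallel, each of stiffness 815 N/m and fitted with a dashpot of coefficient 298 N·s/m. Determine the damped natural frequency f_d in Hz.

Parallel springs add: k_eq = 3 × 815 = 2445 N/m.
ω_n = √(k_eq/m) = √(2445/201) = 3.488 rad/s.
Critical damping c_c = 2√(k_eq·m) = 2√(2445 × 201) = 1402 N·s/m, so ζ = c/c_c = 298/1402 = 0.2125.
ω_d = ω_n√(1 − ζ²) = 3.488 × √(1 − 0.0452) = 3.408 rad/s.
f_d = ω_d/(2π) = 0.5424 Hz.

0.542 Hz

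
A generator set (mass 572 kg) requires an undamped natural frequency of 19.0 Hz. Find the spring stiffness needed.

ω_n = 2πf_n = 2π × 19.0 = 119.4 rad/s.
k = m·ω_n² = 572 × 119.4² = 572 × 14250 = 8152000 N/m.

8150000 N/m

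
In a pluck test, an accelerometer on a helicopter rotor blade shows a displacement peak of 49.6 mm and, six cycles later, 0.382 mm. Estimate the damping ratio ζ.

Logarithmic decrement δ = (1/n)·ln(x₀/x_n) = (1/6)·ln(49.6/0.382) = (1/6)·ln(129.8) = 0.8111.
ζ = δ/√(4π² + δ²) = 0.8111/√(39.48 + 0.658) = 0.8111/6.335 = 0.1280.

0.128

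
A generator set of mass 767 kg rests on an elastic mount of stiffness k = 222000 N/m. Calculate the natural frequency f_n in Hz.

2.71 Hz

ω_n = √(k/m) = √(222000/767) = √289.4 = 17.01 rad/s.
f_n = ω_n/(2π) = 17.01/6.283 = 2.708 Hz.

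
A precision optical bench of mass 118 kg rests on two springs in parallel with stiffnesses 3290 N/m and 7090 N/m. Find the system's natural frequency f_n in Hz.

1.49 Hz

Parallel springs add: k_eq = 3290 + 7090 = 10380 N/m.
ω_n = √(k_eq/m) = √(10380/118) = √87.97 = 9.379 rad/s.
f_n = ω_n/(2π) = 9.379/6.283 = 1.493 Hz.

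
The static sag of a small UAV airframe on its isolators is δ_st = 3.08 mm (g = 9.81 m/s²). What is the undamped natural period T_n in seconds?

0.111 s

ω_n = √(g/δ_st) = √(9.81/0.00308) = √3185 = 56.44 rad/s.
T_n = 2π/ω_n = 6.283/56.44 = 0.1113 s.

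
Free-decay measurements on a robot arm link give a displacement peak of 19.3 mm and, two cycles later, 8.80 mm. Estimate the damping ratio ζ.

0.0624

Logarithmic decrement δ = (1/n)·ln(x₀/x_n) = (1/2)·ln(19.3/8.80) = (1/2)·ln(2.193) = 0.3927.
ζ = δ/√(4π² + δ²) = 0.3927/√(39.48 + 0.154) = 0.3927/6.295 = 0.06237.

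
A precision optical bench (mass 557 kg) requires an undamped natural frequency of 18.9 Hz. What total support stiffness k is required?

7850000 N/m

ω_n = 2πf_n = 2π × 18.9 = 118.8 rad/s.
k = m·ω_n² = 557 × 118.8² = 557 × 14100 = 7855000 N/m.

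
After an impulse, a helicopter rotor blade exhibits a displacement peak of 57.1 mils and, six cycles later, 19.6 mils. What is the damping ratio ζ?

0.0284

Logarithmic decrement δ = (1/n)·ln(x₀/x_n) = (1/6)·ln(57.1/19.6) = (1/6)·ln(2.913) = 0.1782.
ζ = δ/√(4π² + δ²) = 0.1782/√(39.48 + 0.0318) = 0.1782/6.286 = 0.02835.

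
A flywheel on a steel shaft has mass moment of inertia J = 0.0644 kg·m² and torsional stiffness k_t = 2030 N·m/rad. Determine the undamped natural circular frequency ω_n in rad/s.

178 rad/s

ω_n = √(k_t/J) = √(2030/0.0644) = √31520 = 177.5 rad/s.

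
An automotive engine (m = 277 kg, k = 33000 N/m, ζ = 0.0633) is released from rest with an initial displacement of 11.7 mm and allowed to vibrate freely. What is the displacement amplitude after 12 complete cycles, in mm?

Logarithmic decrement δ = 2πζ/√(1 − ζ²) = 2π × 0.06330/√(1 − 0.00401) = 0.3985.
After n cycles, x_n/x₀ = e^(−nδ), so x_12 = 11.7 × e^(−12 × 0.3985) = 11.7 × 0.008377 = 0.09801 mm.

0.0980 mm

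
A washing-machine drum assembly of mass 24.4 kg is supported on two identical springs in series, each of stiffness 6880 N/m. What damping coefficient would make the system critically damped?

Series springs: 1/k_eq = 2/6880, so k_eq = 6880/2 = 3440 N/m.
c_c = 2√(k_eq·m) = 2√(3440 × 24.4) = 2 × 289.7 = 579.4 N·s/m.

579 N·s/m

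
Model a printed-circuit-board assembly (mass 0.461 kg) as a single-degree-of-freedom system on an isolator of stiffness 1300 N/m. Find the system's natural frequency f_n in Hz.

8.45 Hz

ω_n = √(k/m) = √(1300/0.461) = √2820 = 53.10 rad/s.
f_n = ω_n/(2π) = 53.10/6.283 = 8.452 Hz.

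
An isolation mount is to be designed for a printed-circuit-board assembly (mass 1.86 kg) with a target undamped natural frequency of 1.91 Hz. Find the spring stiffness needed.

268 N/m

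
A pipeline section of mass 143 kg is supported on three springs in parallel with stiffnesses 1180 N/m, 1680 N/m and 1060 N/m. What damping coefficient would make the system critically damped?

Parallel springs add: k_eq = 1180 + 1680 + 1060 = 3920 N/m.
c_c = 2√(k_eq·m) = 2√(3920 × 143) = 2 × 748.7 = 1497 N·s/m.

1500 N·s/m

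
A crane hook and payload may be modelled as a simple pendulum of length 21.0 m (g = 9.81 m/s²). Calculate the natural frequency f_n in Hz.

For a simple pendulum ω_n = √(g/L) = √(9.81/21.0) = √0.4671 = 0.6835 rad/s.
f_n = ω_n/(2π) = 0.6835/6.283 = 0.1088 Hz.

0.109 Hz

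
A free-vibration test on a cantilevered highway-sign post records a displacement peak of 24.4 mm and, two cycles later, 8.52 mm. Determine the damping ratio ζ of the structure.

0.0834

Logarithmic decrement δ = (1/n)·ln(x₀/x_n) = (1/2)·ln(24.4/8.52) = (1/2)·ln(2.864) = 0.5261.
ζ = δ/√(4π² + δ²) = 0.5261/√(39.48 + 0.277) = 0.5261/6.305 = 0.08344.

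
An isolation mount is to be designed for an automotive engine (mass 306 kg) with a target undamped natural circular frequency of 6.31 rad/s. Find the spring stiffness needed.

12200 N/m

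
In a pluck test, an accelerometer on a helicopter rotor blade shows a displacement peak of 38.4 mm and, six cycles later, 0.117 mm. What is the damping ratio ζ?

0.152

Logarithmic decrement δ = (1/n)·ln(x₀/x_n) = (1/6)·ln(38.4/0.117) = (1/6)·ln(328.2) = 0.9656.
ζ = δ/√(4π² + δ²) = 0.9656/√(39.48 + 0.932) = 0.9656/6.357 = 0.1519.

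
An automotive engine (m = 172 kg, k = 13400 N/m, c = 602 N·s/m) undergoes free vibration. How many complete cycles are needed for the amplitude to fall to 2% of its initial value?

ζ = c/(2√(km)) = 602/(2√(13400 × 172)) = 602/3036 = 0.1983.
Logarithmic decrement δ = 2πζ/√(1 − ζ²) = 2π × 0.1983/√(1 − 0.0393) = 1.271.
x_n/x₀ = e^(−nδ) ≤ 0.02; take ln: n ≥ ln(1/0.02)/δ = 3.912/1.271 = 3.078.
So 4 complete cycles are required.

4 cycles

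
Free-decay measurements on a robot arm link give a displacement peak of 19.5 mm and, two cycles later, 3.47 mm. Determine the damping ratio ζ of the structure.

Logarithmic decrement δ = (1/n)·ln(x₀/x_n) = (1/2)·ln(19.5/3.47) = (1/2)·ln(5.620) = 0.8631.
ζ = δ/√(4π² + δ²) = 0.8631/√(39.48 + 0.745) = 0.8631/6.342 = 0.1361.

0.136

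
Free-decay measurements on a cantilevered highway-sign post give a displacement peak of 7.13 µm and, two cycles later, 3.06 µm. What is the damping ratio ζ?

0.0672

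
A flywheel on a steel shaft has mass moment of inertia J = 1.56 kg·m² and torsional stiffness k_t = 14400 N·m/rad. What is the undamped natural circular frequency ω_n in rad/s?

96.1 rad/s

ω_n = √(k_t/J) = √(14400/1.56) = √9231 = 96.08 rad/s.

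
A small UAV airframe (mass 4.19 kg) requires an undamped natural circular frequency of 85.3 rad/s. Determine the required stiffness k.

30500 N/m

k = m·ω_n² = 4.19 × 85.30² = 4.19 × 7276 = 30490 N/m.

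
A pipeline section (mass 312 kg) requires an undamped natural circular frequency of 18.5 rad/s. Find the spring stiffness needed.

k = m·ω_n² = 312 × 18.50² = 312 × 342.2 = 106800 N/m.

107000 N/m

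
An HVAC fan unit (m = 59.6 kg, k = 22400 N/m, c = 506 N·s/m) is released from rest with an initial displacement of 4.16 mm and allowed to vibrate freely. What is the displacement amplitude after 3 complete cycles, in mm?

0.0605 mm

ζ = c/(2√(km)) = 506/(2√(22400 × 59.6)) = 506/2311 = 0.2190.
Logarithmic decrement δ = 2πζ/√(1 − ζ²) = 2π × 0.2190/√(1 − 0.0479) = 1.410.
After n cycles, x_n/x₀ = e^(−nδ), so x_3 = 4.16 × e^(−3 × 1.410) = 4.16 × 0.01455 = 0.06054 mm.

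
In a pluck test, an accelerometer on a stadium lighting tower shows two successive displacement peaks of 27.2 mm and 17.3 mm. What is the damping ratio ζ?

0.0718

Logarithmic decrement δ = (1/n)·ln(x₀/x_n) = (1/1)·ln(27.2/17.3) = (1/1)·ln(1.572) = 0.4525.
ζ = δ/√(4π² + δ²) = 0.4525/√(39.48 + 0.205) = 0.4525/6.299 = 0.07183.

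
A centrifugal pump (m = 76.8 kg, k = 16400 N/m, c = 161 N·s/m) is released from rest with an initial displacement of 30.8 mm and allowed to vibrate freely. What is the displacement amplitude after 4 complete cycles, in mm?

5.05 mm

ζ = c/(2√(km)) = 161/(2√(16400 × 76.8)) = 161/2245 = 0.07173.
Logarithmic decrement δ = 2πζ/√(1 − ζ²) = 2π × 0.07173/√(1 − 0.00515) = 0.4518.
After n cycles, x_n/x₀ = e^(−nδ), so x_4 = 30.8 × e^(−4 × 0.4518) = 30.8 × 0.1641 = 5.054 mm.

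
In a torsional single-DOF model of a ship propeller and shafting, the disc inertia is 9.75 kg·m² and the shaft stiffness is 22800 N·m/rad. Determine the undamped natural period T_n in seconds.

ω_n = √(k_t/J) = √(22800/9.75) = √2338 = 48.36 rad/s.
T_n = 2π/ω_n = 6.283/48.36 = 0.1299 s.

0.130 s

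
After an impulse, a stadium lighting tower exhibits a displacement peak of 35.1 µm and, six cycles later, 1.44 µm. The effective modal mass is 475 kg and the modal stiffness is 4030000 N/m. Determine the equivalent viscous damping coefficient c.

Logarithmic decrement δ = (1/n)·ln(x₀/x_n) = (1/6)·ln(35.1/1.44) = (1/6)·ln(24.38) = 0.5323.
ζ = δ/√(4π² + δ²) = 0.5323/√(39.48 + 0.283) = 0.5323/6.306 = 0.08441.
c = ζ · 2√(km) = 0.08441 × 2√(4030000 × 475) = 0.08441 × 87500 = 7386 N·s/m.

7390 N·s/m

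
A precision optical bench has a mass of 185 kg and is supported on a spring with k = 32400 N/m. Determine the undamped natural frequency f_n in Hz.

2.11 Hz

ω_n = √(k/m) = √(32400/185) = √175.1 = 13.23 rad/s.
f_n = ω_n/(2π) = 13.23/6.283 = 2.106 Hz.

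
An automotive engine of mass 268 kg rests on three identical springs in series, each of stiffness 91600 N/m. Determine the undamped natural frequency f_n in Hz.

Series springs: 1/k_eq = 3/91600, so k_eq = 91600/3 = 30530 N/m.
ω_n = √(k_eq/m) = √(30530/268) = √113.9 = 10.67 rad/s.
f_n = ω_n/(2π) = 10.67/6.283 = 1.699 Hz.

1.70 Hz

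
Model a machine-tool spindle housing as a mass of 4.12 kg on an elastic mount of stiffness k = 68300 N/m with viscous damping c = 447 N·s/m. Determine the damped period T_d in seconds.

0.0538 s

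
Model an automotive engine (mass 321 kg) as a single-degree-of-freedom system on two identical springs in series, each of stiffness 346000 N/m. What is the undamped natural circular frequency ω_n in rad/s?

23.2 rad/s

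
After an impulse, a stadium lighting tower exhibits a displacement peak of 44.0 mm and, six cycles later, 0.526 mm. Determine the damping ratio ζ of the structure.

0.117

Logarithmic decrement δ = (1/n)·ln(x₀/x_n) = (1/6)·ln(44.0/0.526) = (1/6)·ln(83.65) = 0.7378.
ζ = δ/√(4π² + δ²) = 0.7378/√(39.48 + 0.544) = 0.7378/6.326 = 0.1166.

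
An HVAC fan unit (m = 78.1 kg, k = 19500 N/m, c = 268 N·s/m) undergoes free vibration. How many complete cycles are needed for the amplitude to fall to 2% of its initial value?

6 cycles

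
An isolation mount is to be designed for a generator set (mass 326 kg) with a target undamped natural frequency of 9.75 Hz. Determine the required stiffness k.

1220000 N/m

ω_n = 2πf_n = 2π × 9.75 = 61.26 rad/s.
k = m·ω_n² = 326 × 61.26² = 326 × 3753 = 1223000 N/m.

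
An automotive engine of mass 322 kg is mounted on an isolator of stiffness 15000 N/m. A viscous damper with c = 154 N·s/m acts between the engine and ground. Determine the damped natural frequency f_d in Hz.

ω_n = √(k/m) = √(15000/322) = 6.825 rad/s.
Critical damping c_c = 2√(k·m) = 2√(15000 × 322) = 4395 N·s/m, so ζ = c/c_c = 154/4395 = 0.03504.
ω_d = ω_n√(1 − ζ²) = 6.825 × √(1 − 0.00123) = 6.821 rad/s.
f_d = ω_d/(2π) = 1.086 Hz.

1.09 Hz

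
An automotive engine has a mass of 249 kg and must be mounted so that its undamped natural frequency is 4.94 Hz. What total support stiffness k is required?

ω_n = 2πf_n = 2π × 4.94 = 31.04 rad/s.
k = m·ω_n² = 249 × 31.04² = 249 × 963.4 = 239900 N/m.

240000 N/m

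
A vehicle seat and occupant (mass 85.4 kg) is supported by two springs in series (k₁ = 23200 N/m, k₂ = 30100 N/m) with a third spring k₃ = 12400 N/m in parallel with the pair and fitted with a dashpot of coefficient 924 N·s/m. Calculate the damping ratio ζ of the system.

Series pair: k_s = k₁k₂/(k₁+k₂) = (23200)(30100)/(23200 + 30100) = 13100 N/m. In parallel with k₃: k_eq = 13100 + 12400 = 25500 N/m.
ω_n = √(k_eq/m) = √(25500/85.4) = 17.28 rad/s.
Critical damping c_c = 2√(k_eq·m) = 2√(25500 × 85.4) = 2952 N·s/m, so ζ = c/c_c = 924/2952 = 0.3131.

0.313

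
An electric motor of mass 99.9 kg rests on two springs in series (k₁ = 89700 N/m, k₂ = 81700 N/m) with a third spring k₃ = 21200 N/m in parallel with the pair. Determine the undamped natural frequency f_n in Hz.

4.03 Hz

Series pair: k_s = k₁k₂/(k₁+k₂) = (89700)(81700)/(89700 + 81700) = 42760 N/m. In parallel with k₃: k_eq = 42760 + 21200 = 63960 N/m.
ω_n = √(k_eq/m) = √(63960/99.9) = √640.2 = 25.30 rad/s.
f_n = ω_n/(2π) = 25.30/6.283 = 4.027 Hz.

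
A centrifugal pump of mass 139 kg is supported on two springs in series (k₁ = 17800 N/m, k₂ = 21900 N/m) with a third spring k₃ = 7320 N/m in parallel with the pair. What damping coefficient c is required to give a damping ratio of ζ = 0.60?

1850 N·s/m

Series pair: k_s = k₁k₂/(k₁+k₂) = (17800)(21900)/(17800 + 21900) = 9819 N/m. In parallel with k₃: k_eq = 9819 + 7320 = 17140 N/m.
c_c = 2√(k_eq·m) = 2√(17140 × 139) = 3087 N·s/m.
c = ζ·c_c = 0.60 × 3087 = 1852 N·s/m.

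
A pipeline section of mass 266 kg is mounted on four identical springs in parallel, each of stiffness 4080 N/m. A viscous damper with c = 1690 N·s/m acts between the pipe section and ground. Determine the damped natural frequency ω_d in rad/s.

Parallel springs add: k_eq = 4 × 4080 = 16320 N/m.
ω_n = √(k_eq/m) = √(16320/266) = 7.833 rad/s.
Critical damping c_c = 2√(k_eq·m) = 2√(16320 × 266) = 4167 N·s/m, so ζ = c/c_c = 1690/4167 = 0.4056.
ω_d = ω_n√(1 − ζ²) = 7.833 × √(1 − 0.164) = 7.160 rad/s.

7.16 rad/s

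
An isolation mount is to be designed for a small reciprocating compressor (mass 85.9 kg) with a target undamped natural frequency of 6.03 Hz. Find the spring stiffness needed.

123000 N/m

ω_n = 2πf_n = 2π × 6.03 = 37.89 rad/s.
k = m·ω_n² = 85.9 × 37.89² = 85.9 × 1435 = 123300 N/m.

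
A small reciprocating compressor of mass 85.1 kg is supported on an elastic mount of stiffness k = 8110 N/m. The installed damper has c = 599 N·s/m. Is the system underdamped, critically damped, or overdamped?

underdamped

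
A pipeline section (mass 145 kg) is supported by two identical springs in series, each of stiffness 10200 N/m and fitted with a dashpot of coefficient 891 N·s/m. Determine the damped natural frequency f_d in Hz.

Series springs: 1/k_eq = 2/10200, so k_eq = 10200/2 = 5100 N/m.
ω_n = √(k_eq/m) = √(5100/145) = 5.931 rad/s.
Critical damping c_c = 2√(k_eq·m) = 2√(5100 × 145) = 1720 N·s/m, so ζ = c/c_c = 891/1720 = 0.5181.
ω_d = ω_n√(1 − ζ²) = 5.931 × √(1 − 0.268) = 5.073 rad/s.
f_d = ω_d/(2π) = 0.8074 Hz.

0.807 Hz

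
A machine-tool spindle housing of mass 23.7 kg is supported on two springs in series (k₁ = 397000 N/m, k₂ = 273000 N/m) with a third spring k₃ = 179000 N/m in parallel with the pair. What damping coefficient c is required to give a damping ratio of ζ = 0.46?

2610 N·s/m

Series pair: k_s = k₁k₂/(k₁+k₂) = (397000)(273000)/(397000 + 273000) = 161800 N/m. In parallel with k₃: k_eq = 161800 + 179000 = 340800 N/m.
c_c = 2√(k_eq·m) = 2√(340800 × 23.7) = 5684 N·s/m.
c = ζ·c_c = 0.46 × 5684 = 2614 N·s/m.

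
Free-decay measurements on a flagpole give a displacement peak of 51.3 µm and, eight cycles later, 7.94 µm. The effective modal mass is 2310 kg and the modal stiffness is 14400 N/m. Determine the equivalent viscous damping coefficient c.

428 N·s/m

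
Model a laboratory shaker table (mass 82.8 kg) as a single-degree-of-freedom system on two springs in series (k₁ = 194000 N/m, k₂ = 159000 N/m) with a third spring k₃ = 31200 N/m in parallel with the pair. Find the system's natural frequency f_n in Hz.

Series pair: k_s = k₁k₂/(k₁+k₂) = (194000)(159000)/(194000 + 159000) = 87380 N/m. In parallel with k₃: k_eq = 87380 + 31200 = 118600 N/m.
ω_n = √(k_eq/m) = √(118600/82.8) = √1432 = 37.84 rad/s.
f_n = ω_n/(2π) = 37.84/6.283 = 6.023 Hz.

6.02 Hz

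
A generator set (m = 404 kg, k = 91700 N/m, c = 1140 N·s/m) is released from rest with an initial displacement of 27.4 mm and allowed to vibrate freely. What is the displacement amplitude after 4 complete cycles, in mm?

2.58 mm

ζ = c/(2√(km)) = 1140/(2√(91700 × 404)) = 1140/12170 = 0.09365.
Logarithmic decrement δ = 2πζ/√(1 − ζ²) = 2π × 0.09365/√(1 − 0.00877) = 0.5910.
After n cycles, x_n/x₀ = e^(−nδ), so x_4 = 27.4 × e^(−4 × 0.5910) = 27.4 × 0.09404 = 2.577 mm.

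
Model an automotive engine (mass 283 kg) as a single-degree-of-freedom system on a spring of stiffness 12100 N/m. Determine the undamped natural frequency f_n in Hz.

ω_n = √(k/m) = √(12100/283) = √42.76 = 6.539 rad/s.
f_n = ω_n/(2π) = 6.539/6.283 = 1.041 Hz.

1.04 Hz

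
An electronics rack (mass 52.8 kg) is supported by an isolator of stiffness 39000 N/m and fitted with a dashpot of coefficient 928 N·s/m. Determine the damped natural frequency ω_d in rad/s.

ω_n = √(k/m) = √(39000/52.8) = 27.18 rad/s.
Critical damping c_c = 2√(k·m) = 2√(39000 × 52.8) = 2870 N·s/m, so ζ = c/c_c = 928/2870 = 0.3233.
ω_d = ω_n√(1 − ζ²) = 27.18 × √(1 − 0.105) = 25.72 rad/s.

25.7 rad/s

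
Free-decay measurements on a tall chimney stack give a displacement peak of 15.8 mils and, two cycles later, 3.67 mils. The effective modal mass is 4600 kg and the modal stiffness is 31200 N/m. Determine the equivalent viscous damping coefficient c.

2760 N·s/m

Logarithmic decrement δ = (1/n)·ln(x₀/x_n) = (1/2)·ln(15.8/3.67) = (1/2)·ln(4.305) = 0.7299.
ζ = δ/√(4π² + δ²) = 0.7299/√(39.48 + 0.533) = 0.7299/6.325 = 0.1154.
c = ζ · 2√(km) = 0.1154 × 2√(31200 × 4600) = 0.1154 × 23960 = 2765 N·s/m.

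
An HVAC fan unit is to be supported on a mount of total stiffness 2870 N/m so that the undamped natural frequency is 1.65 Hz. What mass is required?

ω_n = 2πf_n = 2π × 1.65 = 10.37 rad/s.
m = k/ω_n² = 2870/10.37² = 2870/107.5 = 26.70 kg.

26.7 kg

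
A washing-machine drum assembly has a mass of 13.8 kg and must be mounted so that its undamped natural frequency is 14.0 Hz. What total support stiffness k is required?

107000 N/m

ω_n = 2πf_n = 2π × 14.0 = 87.96 rad/s.
k = m·ω_n² = 13.8 × 87.96² = 13.8 × 7738 = 106800 N/m.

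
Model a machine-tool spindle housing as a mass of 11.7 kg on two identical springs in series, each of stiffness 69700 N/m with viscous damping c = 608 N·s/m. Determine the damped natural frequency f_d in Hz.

Series springs: 1/k_eq = 2/69700, so k_eq = 69700/2 = 34850 N/m.
ω_n = √(k_eq/m) = √(34850/11.7) = 54.58 rad/s.
Critical damping c_c = 2√(k_eq·m) = 2√(34850 × 11.7) = 1277 N·s/m, so ζ = c/c_c = 608/1277 = 0.4761.
ω_d = ω_n√(1 − ζ²) = 54.58 × √(1 − 0.227) = 48.00 rad/s.
f_d = ω_d/(2π) = 7.639 Hz.

7.64 Hz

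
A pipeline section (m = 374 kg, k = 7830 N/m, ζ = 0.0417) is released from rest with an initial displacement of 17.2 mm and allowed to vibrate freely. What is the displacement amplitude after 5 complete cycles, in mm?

4.64 mm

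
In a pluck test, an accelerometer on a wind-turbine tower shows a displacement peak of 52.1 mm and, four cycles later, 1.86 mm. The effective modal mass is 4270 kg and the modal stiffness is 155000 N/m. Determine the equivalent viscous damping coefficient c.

6760 N·s/m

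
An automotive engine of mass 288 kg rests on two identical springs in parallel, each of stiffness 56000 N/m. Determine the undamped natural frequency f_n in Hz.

3.14 Hz

Parallel springs add: k_eq = 2 × 56000 = 112000 N/m.
ω_n = √(k_eq/m) = √(112000/288) = √388.9 = 19.72 rad/s.
f_n = ω_n/(2π) = 19.72/6.283 = 3.139 Hz.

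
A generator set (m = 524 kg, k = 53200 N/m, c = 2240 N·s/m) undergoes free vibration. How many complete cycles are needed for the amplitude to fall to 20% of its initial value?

2 cycles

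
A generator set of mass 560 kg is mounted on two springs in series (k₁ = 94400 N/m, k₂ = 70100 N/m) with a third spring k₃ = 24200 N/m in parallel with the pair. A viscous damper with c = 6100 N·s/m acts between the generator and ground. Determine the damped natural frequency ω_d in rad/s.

9.24 rad/s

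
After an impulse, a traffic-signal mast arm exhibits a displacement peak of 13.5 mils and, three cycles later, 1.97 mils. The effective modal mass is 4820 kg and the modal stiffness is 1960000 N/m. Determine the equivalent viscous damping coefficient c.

Logarithmic decrement δ = (1/n)·ln(x₀/x_n) = (1/3)·ln(13.5/1.97) = (1/3)·ln(6.853) = 0.6416.
ζ = δ/√(4π² + δ²) = 0.6416/√(39.48 + 0.412) = 0.6416/6.316 = 0.1016.
c = ζ · 2√(km) = 0.1016 × 2√(1960000 × 4820) = 0.1016 × 194400 = 19750 N·s/m.

19700 N·s/m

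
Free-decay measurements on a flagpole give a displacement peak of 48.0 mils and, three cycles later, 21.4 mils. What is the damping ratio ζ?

0.0428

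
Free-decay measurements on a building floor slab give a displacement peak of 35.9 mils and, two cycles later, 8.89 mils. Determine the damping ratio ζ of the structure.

0.110

Logarithmic decrement δ = (1/n)·ln(x₀/x_n) = (1/2)·ln(35.9/8.89) = (1/2)·ln(4.038) = 0.6979.
ζ = δ/√(4π² + δ²) = 0.6979/√(39.48 + 0.487) = 0.6979/6.322 = 0.1104.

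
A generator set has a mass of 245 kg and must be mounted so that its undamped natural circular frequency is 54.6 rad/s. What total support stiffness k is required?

730000 N/m

k = m·ω_n² = 245 × 54.60² = 245 × 2981 = 730400 N/m.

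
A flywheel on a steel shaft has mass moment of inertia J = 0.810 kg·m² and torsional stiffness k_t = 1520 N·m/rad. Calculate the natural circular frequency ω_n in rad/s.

ω_n = √(k_t/J) = √(1520/0.810) = √1877 = 43.32 rad/s.

43.3 rad/s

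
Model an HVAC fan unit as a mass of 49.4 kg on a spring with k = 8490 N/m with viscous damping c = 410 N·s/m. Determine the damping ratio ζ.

ω_n = √(k/m) = √(8490/49.4) = 13.11 rad/s.
Critical damping c_c = 2√(k·m) = 2√(8490 × 49.4) = 1295 N·s/m, so ζ = c/c_c = 410/1295 = 0.3165.

0.317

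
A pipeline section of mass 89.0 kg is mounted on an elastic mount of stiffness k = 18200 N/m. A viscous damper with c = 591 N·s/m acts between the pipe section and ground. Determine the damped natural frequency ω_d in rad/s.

ω_n = √(k/m) = √(18200/89.0) = 14.30 rad/s.
Critical damping c_c = 2√(k·m) = 2√(18200 × 89.0) = 2545 N·s/m, so ζ = c/c_c = 591/2545 = 0.2322.
ω_d = ω_n√(1 − ζ²) = 14.30 × √(1 − 0.0539) = 13.91 rad/s.

13.9 rad/s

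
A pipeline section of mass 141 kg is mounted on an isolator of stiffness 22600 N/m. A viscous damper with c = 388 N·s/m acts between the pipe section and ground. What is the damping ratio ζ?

0.109

ω_n = √(k/m) = √(22600/141) = 12.66 rad/s.
Critical damping c_c = 2√(k·m) = 2√(22600 × 141) = 3570 N·s/m, so ζ = c/c_c = 388/3570 = 0.1087.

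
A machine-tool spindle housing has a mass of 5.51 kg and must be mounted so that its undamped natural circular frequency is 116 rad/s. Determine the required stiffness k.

k = m·ω_n² = 5.51 × 116.0² = 5.51 × 13460 = 74140 N/m.

74100 N/m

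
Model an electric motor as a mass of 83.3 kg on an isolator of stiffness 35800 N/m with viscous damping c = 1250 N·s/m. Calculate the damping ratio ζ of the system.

0.362

ω_n = √(k/m) = √(35800/83.3) = 20.73 rad/s.
Critical damping c_c = 2√(k·m) = 2√(35800 × 83.3) = 3454 N·s/m, so ζ = c/c_c = 1250/3454 = 0.3619.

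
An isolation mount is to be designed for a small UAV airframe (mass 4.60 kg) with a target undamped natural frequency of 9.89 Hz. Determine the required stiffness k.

ω_n = 2πf_n = 2π × 9.89 = 62.14 rad/s.
k = m·ω_n² = 4.60 × 62.14² = 4.60 × 3861 = 17760 N/m.

17800 N/m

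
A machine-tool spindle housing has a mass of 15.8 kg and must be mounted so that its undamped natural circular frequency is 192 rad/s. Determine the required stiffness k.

k = m·ω_n² = 15.8 × 192.0² = 15.8 × 36860 = 582500 N/m.

582000 N/m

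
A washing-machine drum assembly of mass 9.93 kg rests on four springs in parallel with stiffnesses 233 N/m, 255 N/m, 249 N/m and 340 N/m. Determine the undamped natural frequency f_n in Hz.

1.66 Hz

Parallel springs add: k_eq = 233 + 255 + 249 + 340 = 1077 N/m.
ω_n = √(k_eq/m) = √(1077/9.93) = √108.5 = 10.41 rad/s.
f_n = ω_n/(2π) = 10.41/6.283 = 1.657 Hz.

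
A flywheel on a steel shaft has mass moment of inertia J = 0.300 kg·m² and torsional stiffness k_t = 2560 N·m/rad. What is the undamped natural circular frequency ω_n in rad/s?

ω_n = √(k_t/J) = √(2560/0.300) = √8533 = 92.38 rad/s.

92.4 rad/s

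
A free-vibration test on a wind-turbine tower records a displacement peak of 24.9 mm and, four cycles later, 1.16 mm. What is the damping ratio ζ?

0.121

Logarithmic decrement δ = (1/n)·ln(x₀/x_n) = (1/4)·ln(24.9/1.16) = (1/4)·ln(21.47) = 0.7666.
ζ = δ/√(4π² + δ²) = 0.7666/√(39.48 + 0.588) = 0.7666/6.330 = 0.1211.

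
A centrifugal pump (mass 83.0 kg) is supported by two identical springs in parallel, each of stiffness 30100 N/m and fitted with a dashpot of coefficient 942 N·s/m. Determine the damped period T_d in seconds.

Parallel springs add: k_eq = 2 × 30100 = 60200 N/m.
ω_n = √(k_eq/m) = √(60200/83.0) = 26.93 rad/s.
Critical damping c_c = 2√(k_eq·m) = 2√(60200 × 83.0) = 4471 N·s/m, so ζ = c/c_c = 942/4471 = 0.2107.
ω_d = ω_n√(1 − ζ²) = 26.93 × √(1 − 0.0444) = 26.33 rad/s.
T_d = 2π/ω_d = 0.2387 s.

0.239 s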